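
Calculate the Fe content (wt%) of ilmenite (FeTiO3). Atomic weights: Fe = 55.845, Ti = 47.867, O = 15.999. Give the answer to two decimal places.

Molar mass of FeTiO3: 1·55.845 + 1·47.867 + 3·15.999 = 151.709 g/mol.
Mass of Fe per formula unit: 1 × 55.845 = 55.845 g.
Weight fraction Fe = 55.845 / 151.709 = 0.3681.

36.81 wt%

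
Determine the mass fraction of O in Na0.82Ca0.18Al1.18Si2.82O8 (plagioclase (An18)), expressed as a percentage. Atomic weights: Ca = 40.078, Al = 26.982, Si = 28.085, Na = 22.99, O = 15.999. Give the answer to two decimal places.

M(Na0.82Ca0.18Al1.18Si2.82O8) = 265.096 g/mol.
O contributes 8 × 15.999 = 127.992 g per mole.
127.992/265.096 = 0.4828 → 48.28%.

48.28 mass %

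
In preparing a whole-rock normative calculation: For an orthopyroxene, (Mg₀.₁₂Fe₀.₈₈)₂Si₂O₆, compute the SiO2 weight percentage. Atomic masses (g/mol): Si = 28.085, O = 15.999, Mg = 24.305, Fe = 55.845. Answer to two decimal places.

M((Mg₀.₁₂Fe₀.₈₈)₂Si₂O₆) = 256.284 g/mol; M(SiO2) = 60.083 g/mol.
Moles SiO2 per formula unit = 2 Si ÷ 1 = 2.0000.
SiO2 fraction = (2.0000 × 60.083) / 256.284 = 120.166/256.284 = 0.4689.

46.89 wt%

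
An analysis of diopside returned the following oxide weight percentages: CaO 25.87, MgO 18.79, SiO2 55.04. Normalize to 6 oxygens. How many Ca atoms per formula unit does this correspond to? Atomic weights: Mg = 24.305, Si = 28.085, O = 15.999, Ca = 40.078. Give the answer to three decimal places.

25.87 wt% CaO ÷ 56.077 g/mol = 0.46133 mol, giving 0.46133 Ca and 0.46133 O.
18.79 wt% MgO ÷ 40.304 g/mol = 0.46621 mol, giving 0.46621 Mg and 0.46621 O.
55.04 wt% SiO2 ÷ 60.083 g/mol = 0.91607 mol, giving 0.91607 Si and 1.83214 O.
Oxygen sums to 2.75968; scaling by 6/2.75968 = 2.17417 puts the formula on 6 O.
Ca: 0.46133 × 2.17417 = 1.003 atoms per formula unit.

1.003 Ca apfu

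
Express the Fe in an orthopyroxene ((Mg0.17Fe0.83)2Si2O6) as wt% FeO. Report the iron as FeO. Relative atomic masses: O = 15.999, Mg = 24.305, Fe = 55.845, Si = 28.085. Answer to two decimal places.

47.11 wt%

M((Mg0.17Fe0.83)2Si2O6) = 253.130 g/mol; M(FeO) = 71.844 g/mol.
Moles FeO per formula unit = 1.66 Fe ÷ 1 = 1.6600.
FeO fraction = (1.6600 × 71.844) / 253.130 = 119.261/253.130 = 0.4711.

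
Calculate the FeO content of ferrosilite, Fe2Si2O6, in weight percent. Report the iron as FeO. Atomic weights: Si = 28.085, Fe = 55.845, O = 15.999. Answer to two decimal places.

Formula mass = 263.854 g/mol.
2 Fe → 2.0000 mol FeO per formula unit; M(FeO) = 71.844, so FeO mass = 143.688 g.
143.688/263.854 × 100 = 54.46 wt%.

54.46 wt%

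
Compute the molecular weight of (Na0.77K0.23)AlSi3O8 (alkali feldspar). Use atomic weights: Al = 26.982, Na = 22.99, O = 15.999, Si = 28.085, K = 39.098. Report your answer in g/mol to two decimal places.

265.92 g/mol

Na: 0.77 × 22.99 = 17.7023
K: 0.23 × 39.098 = 8.9925
Al: 1 × 26.982 = 26.9820
Si: 3 × 28.085 = 84.2550
O: 8 × 15.999 = 127.9920
Summing the contributions gives the formula mass.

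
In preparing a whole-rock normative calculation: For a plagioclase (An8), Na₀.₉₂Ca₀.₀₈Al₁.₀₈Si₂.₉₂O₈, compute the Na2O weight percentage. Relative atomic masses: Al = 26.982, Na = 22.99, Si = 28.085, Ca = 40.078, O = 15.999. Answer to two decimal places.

Molar mass of Na₀.₉₂Ca₀.₀₈Al₁.₀₈Si₂.₉₂O₈ = 0.92*22.99 + 0.08*40.078 + 1.08*26.982 + 2.92*28.085 + 8*15.999 = 263.498 g/mol.
Each formula unit contains 0.92 Na, equivalent to 0.92/2 = 0.4600 mol Na2O.
M(Na2O) = 2×22.99 + 1×15.999 = 61.979 g/mol.
Mass of Na2O per formula unit = 0.4600 × 61.979 = 28.510 g.
Na2O wt% = 28.510 / 263.498 × 100 = 10.82%.

10.82 wt%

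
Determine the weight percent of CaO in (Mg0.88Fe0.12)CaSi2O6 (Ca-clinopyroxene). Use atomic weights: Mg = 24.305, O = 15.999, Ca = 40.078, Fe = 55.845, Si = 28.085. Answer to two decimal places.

Formula mass = 220.332 g/mol.
1 Ca → 1.0000 mol CaO per formula unit; M(CaO) = 56.077, so CaO mass = 56.077 g.
56.077/220.332 × 100 = 25.45 wt%.

25.45 wt%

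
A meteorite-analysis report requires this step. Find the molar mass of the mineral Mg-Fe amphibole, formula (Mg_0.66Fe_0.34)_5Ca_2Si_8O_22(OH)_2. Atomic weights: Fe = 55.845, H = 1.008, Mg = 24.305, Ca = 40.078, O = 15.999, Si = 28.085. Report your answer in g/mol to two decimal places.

M = 3.30×24.305 + 1.70×55.845 + 2×40.078 + 8×28.085 + 24×15.999 + 2×1.008

865.97 g/mol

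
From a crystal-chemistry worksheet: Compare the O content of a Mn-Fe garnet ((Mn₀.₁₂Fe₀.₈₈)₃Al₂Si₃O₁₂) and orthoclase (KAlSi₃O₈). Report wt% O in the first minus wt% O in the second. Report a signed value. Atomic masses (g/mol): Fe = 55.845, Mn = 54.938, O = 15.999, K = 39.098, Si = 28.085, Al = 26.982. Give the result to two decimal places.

M((Mn₀.₁₂Fe₀.₈₈)₃Al₂Si₃O₁₂) = 497.415 g/mol, so wt% O = 191.988/497.415 × 100 = 38.60%.
M(KAlSi₃O₈) = 278.327 g/mol, so wt% O = 127.992/278.327 × 100 = 45.99%.
38.60 − 45.99 = -7.39 pp.

-7.39 percentage points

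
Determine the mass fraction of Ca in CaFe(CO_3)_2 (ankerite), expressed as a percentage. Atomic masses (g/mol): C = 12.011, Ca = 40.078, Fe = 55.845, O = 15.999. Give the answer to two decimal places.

Formula mass = 1×40.078 + 1×55.845 + 2×12.011 + 6×15.999 = 215.939 g/mol, of which 40.078 g is Ca.
So Ca makes up 40.078/215.939 = 0.1856 of the mass, i.e. 18.56%.

18.56 wt%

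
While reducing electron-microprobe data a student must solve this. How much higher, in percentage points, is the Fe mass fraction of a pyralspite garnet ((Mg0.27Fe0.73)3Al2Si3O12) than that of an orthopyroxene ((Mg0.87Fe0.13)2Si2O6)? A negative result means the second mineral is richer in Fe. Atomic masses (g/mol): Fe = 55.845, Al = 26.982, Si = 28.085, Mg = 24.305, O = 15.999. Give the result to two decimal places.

18.95 percentage points

First mineral: 122.301 g Fe in 472.195 g formula = 25.90 wt% Fe.
Second mineral: 14.520 g Fe in 208.974 g formula = 6.95 wt% Fe.
25.90% − 6.95% gives a difference of 18.95 percentage points.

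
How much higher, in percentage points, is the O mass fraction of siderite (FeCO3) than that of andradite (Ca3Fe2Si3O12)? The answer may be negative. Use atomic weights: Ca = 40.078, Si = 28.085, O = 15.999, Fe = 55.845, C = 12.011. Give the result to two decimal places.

O in FeCO3: molar mass 115.853 g/mol; 3×15.999 = 47.997 g → 41.43 wt%.
O in Ca3Fe2Si3O12: molar mass 508.167 g/mol; 12×15.999 = 191.988 g → 37.78 wt%.
Difference = 41.43 − 37.78 = 3.65 percentage points.

3.65 percentage points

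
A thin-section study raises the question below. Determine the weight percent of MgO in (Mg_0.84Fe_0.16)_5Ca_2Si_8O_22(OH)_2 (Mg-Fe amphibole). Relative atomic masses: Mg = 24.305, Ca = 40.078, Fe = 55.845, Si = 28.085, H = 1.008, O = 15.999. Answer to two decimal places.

Molar mass of (Mg_0.84Fe_0.16)_5Ca_2Si_8O_22(OH)_2 = 4.20×24.305 + 0.80×55.845 + 2×40.078 + 8×28.085 + 24×15.999 + 2×1.008 = 837.585 g/mol.
Each formula unit contains 4.20 Mg, equivalent to 4.20/1 = 4.2000 mol MgO.
M(MgO) = 1×24.305 + 1×15.999 = 40.304 g/mol.
Mass of MgO per formula unit = 4.2000 × 40.304 = 169.277 g.
MgO wt% = 169.277 / 837.585 × 100 = 20.21%.

20.21 wt%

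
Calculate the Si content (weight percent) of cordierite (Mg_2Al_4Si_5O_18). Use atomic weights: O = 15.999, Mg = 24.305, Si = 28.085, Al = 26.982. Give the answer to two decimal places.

24.01 weight percent

Molar mass of Mg_2Al_4Si_5O_18: 2×24.305 + 4×26.982 + 5×28.085 + 18×15.999 = 584.945 g/mol.
Mass of Si per formula unit: 5 × 28.085 = 140.425 g.
Weight fraction Si = 140.425 / 584.945 = 0.2401.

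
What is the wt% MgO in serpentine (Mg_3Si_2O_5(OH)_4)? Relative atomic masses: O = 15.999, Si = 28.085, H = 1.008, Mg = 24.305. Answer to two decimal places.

Molar mass of Mg_3Si_2O_5(OH)_4 = 3*24.305 + 2*28.085 + 9*15.999 + 4*1.008 = 277.108 g/mol.
Each formula unit contains 3 Mg, equivalent to 3/1 = 3.0000 mol MgO.
M(MgO) = 1×24.305 + 1×15.999 = 40.304 g/mol.
Mass of MgO per formula unit = 3.0000 × 40.304 = 120.912 g.
MgO wt% = 120.912 / 277.108 × 100 = 43.63%.

43.63 wt%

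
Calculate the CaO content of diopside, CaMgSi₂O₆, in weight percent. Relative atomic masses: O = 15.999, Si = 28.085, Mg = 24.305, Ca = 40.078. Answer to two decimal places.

25.90 wt%

Molar mass of CaMgSi₂O₆ = 1×40.078 + 1×24.305 + 2×28.085 + 6×15.999 = 216.547 g/mol.
Each formula unit contains 1 Ca, equivalent to 1/1 = 1.0000 mol CaO.
M(CaO) = 1×40.078 + 1×15.999 = 56.077 g/mol.
Mass of CaO per formula unit = 1.0000 × 56.077 = 56.077 g.
CaO wt% = 56.077 / 216.547 × 100 = 25.90%.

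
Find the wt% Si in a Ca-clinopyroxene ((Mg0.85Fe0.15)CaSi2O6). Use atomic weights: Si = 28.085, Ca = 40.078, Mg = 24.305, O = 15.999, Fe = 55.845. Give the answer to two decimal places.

M((Mg0.85Fe0.15)CaSi2O6) = 221.278 g/mol.
Si contributes 2 × 28.085 = 56.170 g per mole.
56.170/221.278 = 0.2538 → 25.38%.

25.38 weight percent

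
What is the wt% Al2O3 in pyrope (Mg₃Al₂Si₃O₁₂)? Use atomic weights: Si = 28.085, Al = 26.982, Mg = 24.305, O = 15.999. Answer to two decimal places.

25.29 wt%

M(Mg₃Al₂Si₃O₁₂) = 403.122 g/mol; M(Al2O3) = 101.961 g/mol.
Moles Al2O3 per formula unit = 2 Al ÷ 2 = 1.0000.
Al2O3 fraction = (1.0000 × 101.961) / 403.122 = 101.961/403.122 = 0.2529.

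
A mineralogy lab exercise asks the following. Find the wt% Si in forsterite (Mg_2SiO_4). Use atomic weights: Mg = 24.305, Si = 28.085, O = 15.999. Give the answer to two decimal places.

19.96 mass %

Formula mass = 2*24.305 + 1*28.085 + 4*15.999 = 140.691 g/mol, of which 28.085 g is Si.
So Si makes up 28.085/140.691 = 0.1996 of the mass, i.e. 19.96%.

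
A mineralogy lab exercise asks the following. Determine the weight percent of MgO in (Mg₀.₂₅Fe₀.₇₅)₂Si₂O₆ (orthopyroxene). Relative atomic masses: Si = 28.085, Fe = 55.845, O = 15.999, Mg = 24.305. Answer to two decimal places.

8.12 wt%

Formula mass = 248.084 g/mol.
0.50 Mg → 0.5000 mol MgO per formula unit; M(MgO) = 40.304, so MgO mass = 20.152 g.
20.152/248.084 × 100 = 8.12 wt%.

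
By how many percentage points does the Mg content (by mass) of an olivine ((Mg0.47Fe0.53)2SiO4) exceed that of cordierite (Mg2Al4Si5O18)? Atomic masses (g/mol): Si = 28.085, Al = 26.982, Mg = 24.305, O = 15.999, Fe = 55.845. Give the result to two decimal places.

4.81 percentage points

Mg in (Mg0.47Fe0.53)2SiO4: molar mass 174.123 g/mol; 0.94×24.305 = 22.847 g → 13.12 wt%.
Mg in Mg2Al4Si5O18: molar mass 584.945 g/mol; 2×24.305 = 48.610 g → 8.31 wt%.
Difference = 13.12 − 8.31 = 4.81 percentage points.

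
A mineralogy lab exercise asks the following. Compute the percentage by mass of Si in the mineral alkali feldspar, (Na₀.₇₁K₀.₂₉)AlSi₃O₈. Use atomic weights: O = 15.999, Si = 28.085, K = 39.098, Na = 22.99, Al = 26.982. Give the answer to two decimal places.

31.57 weight percent

Formula mass = 0.71·22.99 + 0.29·39.098 + 1·26.982 + 3·28.085 + 8·15.999 = 266.890 g/mol, of which 84.255 g is Si.
So Si makes up 84.255/266.890 = 0.3157 of the mass, i.e. 31.57%.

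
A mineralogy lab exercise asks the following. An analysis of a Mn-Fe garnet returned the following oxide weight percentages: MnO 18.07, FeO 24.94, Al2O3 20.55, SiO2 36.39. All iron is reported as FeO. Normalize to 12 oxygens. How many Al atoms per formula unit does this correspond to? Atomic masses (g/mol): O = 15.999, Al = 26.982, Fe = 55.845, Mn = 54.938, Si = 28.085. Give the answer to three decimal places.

2.001 Al apfu

MnO (M=70.937): mol = 0.25473; Mn = 0.25473, O = 0.25473.
FeO (M=71.844): mol = 0.34714; Fe = 0.34714, O = 0.34714.
Al2O3 (M=101.961): mol = 0.20155; Al = 0.40310, O = 0.60465.
SiO2 (M=60.083): mol = 0.60566; Si = 0.60566, O = 1.21132.
ΣO = 2.41784; factor = 12/ΣO = 4.96311.
Al apfu = 0.40310 × 4.96311 = 2.001.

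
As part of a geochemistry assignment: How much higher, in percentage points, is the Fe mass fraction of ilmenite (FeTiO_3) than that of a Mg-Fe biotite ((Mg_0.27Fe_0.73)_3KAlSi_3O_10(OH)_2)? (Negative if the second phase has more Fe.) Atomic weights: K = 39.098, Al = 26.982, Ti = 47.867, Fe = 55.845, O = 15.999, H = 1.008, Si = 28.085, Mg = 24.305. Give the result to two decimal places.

M(FeTiO_3) = 151.709 g/mol, so wt% Fe = 55.845/151.709 × 100 = 36.81%.
M((Mg_0.27Fe_0.73)_3KAlSi_3O_10(OH)_2) = 486.327 g/mol, so wt% Fe = 122.301/486.327 × 100 = 25.15%.
36.81 − 25.15 = 11.66 pp.

11.66 percentage points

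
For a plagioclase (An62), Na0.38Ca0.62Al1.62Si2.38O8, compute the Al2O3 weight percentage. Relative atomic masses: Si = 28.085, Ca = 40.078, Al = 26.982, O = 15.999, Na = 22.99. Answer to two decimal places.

M(Na0.38Ca0.62Al1.62Si2.38O8) = 272.130 g/mol; M(Al2O3) = 101.961 g/mol.
Moles Al2O3 per formula unit = 1.62 Al ÷ 2 = 0.8100.
Al2O3 fraction = (0.8100 × 101.961) / 272.130 = 82.588/272.130 = 0.3035.

30.35 wt%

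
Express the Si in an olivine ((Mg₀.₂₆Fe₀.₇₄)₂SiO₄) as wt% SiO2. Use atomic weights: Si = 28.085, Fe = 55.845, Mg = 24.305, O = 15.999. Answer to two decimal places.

Formula mass = 187.370 g/mol.
1 Si → 1.0000 mol SiO2 per formula unit; M(SiO2) = 60.083, so SiO2 mass = 60.083 g.
60.083/187.370 × 100 = 32.07 wt%.

32.07 wt%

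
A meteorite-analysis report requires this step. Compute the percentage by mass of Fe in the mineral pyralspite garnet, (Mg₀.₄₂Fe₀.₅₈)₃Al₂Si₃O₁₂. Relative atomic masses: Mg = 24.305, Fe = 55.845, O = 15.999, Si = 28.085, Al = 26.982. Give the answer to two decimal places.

21.22 weight percent

Formula mass = 1.26*24.305 + 1.74*55.845 + 2*26.982 + 3*28.085 + 12*15.999 = 458.002 g/mol, of which 97.170 g is Fe.
So Fe makes up 97.170/458.002 = 0.2122 of the mass, i.e. 21.22%.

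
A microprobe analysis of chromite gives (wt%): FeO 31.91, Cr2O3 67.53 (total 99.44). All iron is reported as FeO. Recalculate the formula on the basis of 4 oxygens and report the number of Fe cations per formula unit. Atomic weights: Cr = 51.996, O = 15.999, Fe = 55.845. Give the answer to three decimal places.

1.000 Fe apfu

31.91 wt% FeO ÷ 71.844 g/mol = 0.44416 mol, giving 0.44416 Fe and 0.44416 O.
67.53 wt% Cr2O3 ÷ 151.989 g/mol = 0.44431 mol, giving 0.88862 Cr and 1.33293 O.
Oxygen sums to 1.77709; scaling by 4/1.77709 = 2.25087 puts the formula on 4 O.
Fe: 0.44416 × 2.25087 = 1.000 atoms per formula unit.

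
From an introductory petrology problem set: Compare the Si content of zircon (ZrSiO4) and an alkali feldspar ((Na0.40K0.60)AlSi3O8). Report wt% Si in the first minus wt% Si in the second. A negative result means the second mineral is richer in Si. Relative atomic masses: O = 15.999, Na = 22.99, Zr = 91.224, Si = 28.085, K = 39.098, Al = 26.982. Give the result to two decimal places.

First mineral: 28.085 g Si in 183.305 g formula = 15.32 wt% Si.
Second mineral: 84.255 g Si in 271.884 g formula = 30.99 wt% Si.
15.32% − 30.99% gives a difference of -15.67 percentage points.

-15.67 percentage points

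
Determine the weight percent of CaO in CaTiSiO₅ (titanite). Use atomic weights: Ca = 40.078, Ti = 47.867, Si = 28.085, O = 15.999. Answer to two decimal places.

28.61 wt%

M(CaTiSiO₅) = 196.025 g/mol; M(CaO) = 56.077 g/mol.
Moles CaO per formula unit = 1 Ca ÷ 1 = 1.0000.
CaO fraction = (1.0000 × 56.077) / 196.025 = 56.077/196.025 = 0.2861.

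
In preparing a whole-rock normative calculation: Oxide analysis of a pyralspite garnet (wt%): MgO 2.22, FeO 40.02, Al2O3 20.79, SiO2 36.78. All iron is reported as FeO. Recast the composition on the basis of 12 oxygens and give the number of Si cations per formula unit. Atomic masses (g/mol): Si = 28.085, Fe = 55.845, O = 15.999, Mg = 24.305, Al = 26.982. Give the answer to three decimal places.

3.001 Si apfu

MgO: 2.22/40.304 = 0.05508 mol → 0.05508 mol Mg, 0.05508 mol O.
FeO: 40.02/71.844 = 0.55704 mol → 0.55704 mol Fe, 0.55704 mol O.
Al2O3: 20.79/101.961 = 0.20390 mol → 0.40780 mol Al, 0.61170 mol O.
SiO2: 36.78/60.083 = 0.61215 mol → 0.61215 mol Si, 1.22430 mol O.
Total oxygen = 2.44812 mol. Normalization factor = 12/2.44812 = 4.90172.
Si per 12 O = 0.61215 × 4.90172 = 3.001.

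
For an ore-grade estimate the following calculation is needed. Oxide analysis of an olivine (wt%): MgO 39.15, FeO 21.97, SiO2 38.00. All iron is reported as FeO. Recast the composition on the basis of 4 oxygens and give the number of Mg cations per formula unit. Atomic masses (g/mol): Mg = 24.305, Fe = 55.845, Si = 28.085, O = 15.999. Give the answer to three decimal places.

MgO (M=40.304): mol = 0.97137; Mg = 0.97137, O = 0.97137.
FeO (M=71.844): mol = 0.30580; Fe = 0.30580, O = 0.30580.
SiO2 (M=60.083): mol = 0.63246; Si = 0.63246, O = 1.26492.
ΣO = 2.54209; factor = 4/ΣO = 1.57351.
Mg apfu = 0.97137 × 1.57351 = 1.528.

1.528 Mg apfu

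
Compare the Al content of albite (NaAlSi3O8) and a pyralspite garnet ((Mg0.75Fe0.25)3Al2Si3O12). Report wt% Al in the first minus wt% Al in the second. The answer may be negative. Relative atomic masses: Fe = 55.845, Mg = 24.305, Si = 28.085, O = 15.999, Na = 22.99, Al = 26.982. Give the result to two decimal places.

First mineral: 26.982 g Al in 262.219 g formula = 10.29 wt% Al.
Second mineral: 53.964 g Al in 426.777 g formula = 12.64 wt% Al.
10.29% − 12.64% gives a difference of -2.35 percentage points.

-2.35 percentage points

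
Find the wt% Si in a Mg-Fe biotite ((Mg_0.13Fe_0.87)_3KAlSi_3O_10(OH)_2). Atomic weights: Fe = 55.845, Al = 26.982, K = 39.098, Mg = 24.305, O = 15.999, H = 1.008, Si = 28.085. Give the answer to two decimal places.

Molar mass of (Mg_0.13Fe_0.87)_3KAlSi_3O_10(OH)_2: 0.39*24.305 + 2.61*55.845 + 1*39.098 + 1*26.982 + 3*28.085 + 12*15.999 + 2*1.008 = 499.573 g/mol.
Mass of Si per formula unit: 3 × 28.085 = 84.255 g.
Weight fraction Si = 84.255 / 499.573 = 0.1687.

16.87 mass %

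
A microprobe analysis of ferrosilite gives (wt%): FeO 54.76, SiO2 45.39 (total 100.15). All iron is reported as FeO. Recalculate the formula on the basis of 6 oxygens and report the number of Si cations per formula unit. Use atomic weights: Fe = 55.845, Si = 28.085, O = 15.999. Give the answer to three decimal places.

54.76 wt% FeO ÷ 71.844 g/mol = 0.76221 mol, giving 0.76221 Fe and 0.76221 O.
45.39 wt% SiO2 ÷ 60.083 g/mol = 0.75545 mol, giving 0.75545 Si and 1.51090 O.
Oxygen sums to 2.27311; scaling by 6/2.27311 = 2.63956 puts the formula on 6 O.
Si: 0.75545 × 2.63956 = 1.994 atoms per formula unit.

1.994 Si apfu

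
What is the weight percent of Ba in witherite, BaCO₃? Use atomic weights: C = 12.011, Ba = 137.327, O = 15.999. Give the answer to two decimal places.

69.59 mass %

Molar mass of BaCO₃: 1*137.327 + 1*12.011 + 3*15.999 = 197.335 g/mol.
Mass of Ba per formula unit: 1 × 137.327 = 137.327 g.
Weight fraction Ba = 137.327 / 197.335 = 0.6959.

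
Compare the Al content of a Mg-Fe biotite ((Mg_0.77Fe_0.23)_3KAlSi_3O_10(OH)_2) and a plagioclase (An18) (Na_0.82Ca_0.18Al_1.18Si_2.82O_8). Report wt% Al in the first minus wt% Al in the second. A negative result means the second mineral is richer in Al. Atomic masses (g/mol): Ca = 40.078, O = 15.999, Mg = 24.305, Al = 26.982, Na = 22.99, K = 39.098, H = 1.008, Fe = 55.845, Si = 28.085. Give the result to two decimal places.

First mineral: 26.982 g Al in 439.017 g formula = 6.15 wt% Al.
Second mineral: 31.839 g Al in 265.096 g formula = 12.01 wt% Al.
6.15% − 12.01% gives a difference of -5.86 percentage points.

-5.86 percentage points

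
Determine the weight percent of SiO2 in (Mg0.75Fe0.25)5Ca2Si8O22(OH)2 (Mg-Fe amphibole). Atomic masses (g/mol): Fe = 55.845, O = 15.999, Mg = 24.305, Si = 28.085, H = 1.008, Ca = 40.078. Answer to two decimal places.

Molar mass of (Mg0.75Fe0.25)5Ca2Si8O22(OH)2 = 3.75·24.305 + 1.25·55.845 + 2·40.078 + 8·28.085 + 24·15.999 + 2·1.008 = 851.778 g/mol.
Each formula unit contains 8 Si, equivalent to 8/1 = 8.0000 mol SiO2.
M(SiO2) = 1×28.085 + 2×15.999 = 60.083 g/mol.
Mass of SiO2 per formula unit = 8.0000 × 60.083 = 480.664 g.
SiO2 wt% = 480.664 / 851.778 × 100 = 56.43%.

56.43 wt%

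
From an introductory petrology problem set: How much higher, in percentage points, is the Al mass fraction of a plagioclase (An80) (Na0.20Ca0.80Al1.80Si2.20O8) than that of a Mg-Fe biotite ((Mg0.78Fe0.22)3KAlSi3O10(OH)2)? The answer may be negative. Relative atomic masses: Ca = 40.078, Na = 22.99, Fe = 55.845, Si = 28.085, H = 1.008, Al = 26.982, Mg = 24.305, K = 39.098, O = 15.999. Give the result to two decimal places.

11.50 percentage points

First mineral: 48.568 g Al in 275.007 g formula = 17.66 wt% Al.
Second mineral: 26.982 g Al in 438.070 g formula = 6.16 wt% Al.
17.66% − 6.16% gives a difference of 11.50 percentage points.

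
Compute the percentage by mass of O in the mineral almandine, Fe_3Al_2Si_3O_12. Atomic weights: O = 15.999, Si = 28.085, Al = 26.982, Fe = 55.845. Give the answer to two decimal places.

Molar mass of Fe_3Al_2Si_3O_12: 3*55.845 + 2*26.982 + 3*28.085 + 12*15.999 = 497.742 g/mol.
Mass of O per formula unit: 12 × 15.999 = 191.988 g.
Weight fraction O = 191.988 / 497.742 = 0.3857.

38.57 weight percent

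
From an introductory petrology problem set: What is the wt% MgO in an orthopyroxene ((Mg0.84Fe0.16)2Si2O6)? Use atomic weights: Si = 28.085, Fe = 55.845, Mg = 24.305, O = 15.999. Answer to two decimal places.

M((Mg0.84Fe0.16)2Si2O6) = 210.867 g/mol; M(MgO) = 40.304 g/mol.
Moles MgO per formula unit = 1.68 Mg ÷ 1 = 1.6800.
MgO fraction = (1.6800 × 40.304) / 210.867 = 67.711/210.867 = 0.3211.

32.11 wt%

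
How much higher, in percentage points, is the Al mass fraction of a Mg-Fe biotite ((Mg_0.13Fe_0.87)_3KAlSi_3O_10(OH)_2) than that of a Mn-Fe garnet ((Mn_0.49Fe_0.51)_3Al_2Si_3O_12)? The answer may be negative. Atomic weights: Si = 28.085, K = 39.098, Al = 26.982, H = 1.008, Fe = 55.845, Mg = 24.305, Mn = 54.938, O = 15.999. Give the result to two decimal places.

Al in (Mg_0.13Fe_0.87)_3KAlSi_3O_10(OH)_2: molar mass 499.573 g/mol; 1×26.982 = 26.982 g → 5.40 wt%.
Al in (Mn_0.49Fe_0.51)_3Al_2Si_3O_12: molar mass 496.409 g/mol; 2×26.982 = 53.964 g → 10.87 wt%.
Difference = 5.40 − 10.87 = -5.47 percentage points.

-5.47 percentage points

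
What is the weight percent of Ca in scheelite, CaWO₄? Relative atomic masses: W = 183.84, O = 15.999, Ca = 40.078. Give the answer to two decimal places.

M(CaWO₄) = 287.914 g/mol.
Ca contributes 1 × 40.078 = 40.078 g per mole.
40.078/287.914 = 0.1392 → 13.92%.

13.92 wt%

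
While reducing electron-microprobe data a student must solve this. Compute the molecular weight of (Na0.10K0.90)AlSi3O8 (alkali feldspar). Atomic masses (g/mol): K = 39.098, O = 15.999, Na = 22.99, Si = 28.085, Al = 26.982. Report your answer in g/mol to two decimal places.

The formula mass is the sum 0.10*22.99 + 0.90*39.098 + 1*26.982 + 3*28.085 + 8*15.999.

276.72 g/mol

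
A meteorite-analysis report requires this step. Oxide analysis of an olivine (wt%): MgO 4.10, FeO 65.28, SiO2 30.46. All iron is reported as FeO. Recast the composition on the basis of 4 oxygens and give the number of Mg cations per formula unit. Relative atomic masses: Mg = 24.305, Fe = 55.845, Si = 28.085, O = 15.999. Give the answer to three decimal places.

0.201 Mg apfu

4.10 wt% MgO ÷ 40.304 g/mol = 0.10173 mol, giving 0.10173 Mg and 0.10173 O.
65.28 wt% FeO ÷ 71.844 g/mol = 0.90864 mol, giving 0.90864 Fe and 0.90864 O.
30.46 wt% SiO2 ÷ 60.083 g/mol = 0.50697 mol, giving 0.50697 Si and 1.01394 O.
Oxygen sums to 2.02431; scaling by 4/2.02431 = 1.97598 puts the formula on 4 O.
Mg: 0.10173 × 1.97598 = 0.201 atoms per formula unit.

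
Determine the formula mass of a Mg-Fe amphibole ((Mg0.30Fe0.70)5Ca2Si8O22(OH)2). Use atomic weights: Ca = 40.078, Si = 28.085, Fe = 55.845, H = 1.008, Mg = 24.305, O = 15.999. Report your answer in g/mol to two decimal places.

922.74 g/mol

Mg: 1.50 × 24.305 = 36.4575
Fe: 3.50 × 55.845 = 195.4575
Ca: 2 × 40.078 = 80.1560
Si: 8 × 28.085 = 224.6800
O: 24 × 15.999 = 383.9760
H: 2 × 1.008 = 2.0160
Summing the contributions gives the formula mass.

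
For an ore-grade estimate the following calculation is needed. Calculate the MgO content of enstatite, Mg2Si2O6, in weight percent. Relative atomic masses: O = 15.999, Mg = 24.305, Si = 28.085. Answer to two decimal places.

40.15 wt%

Molar mass of Mg2Si2O6 = 2×24.305 + 2×28.085 + 6×15.999 = 200.774 g/mol.
Each formula unit contains 2 Mg, equivalent to 2/1 = 2.0000 mol MgO.
M(MgO) = 1×24.305 + 1×15.999 = 40.304 g/mol.
Mass of MgO per formula unit = 2.0000 × 40.304 = 80.608 g.
MgO wt% = 80.608 / 200.774 × 100 = 40.15%.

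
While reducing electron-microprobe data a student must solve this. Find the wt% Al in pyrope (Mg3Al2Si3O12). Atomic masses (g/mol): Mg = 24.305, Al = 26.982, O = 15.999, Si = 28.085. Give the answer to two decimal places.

13.39 wt%

Molar mass of Mg3Al2Si3O12: 3×24.305 + 2×26.982 + 3×28.085 + 12×15.999 = 403.122 g/mol.
Mass of Al per formula unit: 2 × 26.982 = 53.964 g.
Weight fraction Al = 53.964 / 403.122 = 0.1339.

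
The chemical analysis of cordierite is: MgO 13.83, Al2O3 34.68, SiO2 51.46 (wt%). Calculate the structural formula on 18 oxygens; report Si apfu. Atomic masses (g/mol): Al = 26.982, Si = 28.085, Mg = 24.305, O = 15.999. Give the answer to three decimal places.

MgO: 13.83/40.304 = 0.34314 mol → 0.34314 mol Mg, 0.34314 mol O.
Al2O3: 34.68/101.961 = 0.34013 mol → 0.68026 mol Al, 1.02039 mol O.
SiO2: 51.46/60.083 = 0.85648 mol → 0.85648 mol Si, 1.71296 mol O.
Total oxygen = 3.07649 mol. Normalization factor = 18/3.07649 = 5.85082.
Si per 18 O = 0.85648 × 5.85082 = 5.011.

5.011 Si apfu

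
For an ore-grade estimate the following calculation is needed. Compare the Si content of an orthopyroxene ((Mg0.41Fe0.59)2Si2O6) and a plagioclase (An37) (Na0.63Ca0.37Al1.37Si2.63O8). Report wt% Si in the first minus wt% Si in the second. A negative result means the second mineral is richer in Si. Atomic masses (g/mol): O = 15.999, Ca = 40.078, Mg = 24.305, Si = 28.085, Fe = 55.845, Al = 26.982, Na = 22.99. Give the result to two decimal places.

-3.95 percentage points

Si in (Mg0.41Fe0.59)2Si2O6: molar mass 237.991 g/mol; 2×28.085 = 56.170 g → 23.60 wt%.
Si in Na0.63Ca0.37Al1.37Si2.63O8: molar mass 268.133 g/mol; 2.63×28.085 = 73.864 g → 27.55 wt%.
Difference = 23.60 − 27.55 = -3.95 percentage points.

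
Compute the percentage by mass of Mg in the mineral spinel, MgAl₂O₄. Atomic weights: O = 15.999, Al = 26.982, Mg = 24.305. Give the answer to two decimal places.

M(MgAl₂O₄) = 142.265 g/mol.
Mg contributes 1 × 24.305 = 24.305 g per mole.
24.305/142.265 = 0.1708 → 17.08%.

17.08 weight percent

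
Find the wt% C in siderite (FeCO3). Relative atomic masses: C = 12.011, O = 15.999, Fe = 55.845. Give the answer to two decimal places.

10.37 weight percent

Formula mass = 1·55.845 + 1·12.011 + 3·15.999 = 115.853 g/mol, of which 12.011 g is C.
So C makes up 12.011/115.853 = 0.1037 of the mass, i.e. 10.37%.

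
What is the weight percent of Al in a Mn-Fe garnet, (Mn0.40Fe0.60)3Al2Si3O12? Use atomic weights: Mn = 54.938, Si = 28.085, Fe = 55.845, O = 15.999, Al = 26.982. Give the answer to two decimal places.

M((Mn0.40Fe0.60)3Al2Si3O12) = 496.654 g/mol.
Al contributes 2 × 26.982 = 53.964 g per mole.
53.964/496.654 = 0.1087 → 10.87%.

10.87 wt%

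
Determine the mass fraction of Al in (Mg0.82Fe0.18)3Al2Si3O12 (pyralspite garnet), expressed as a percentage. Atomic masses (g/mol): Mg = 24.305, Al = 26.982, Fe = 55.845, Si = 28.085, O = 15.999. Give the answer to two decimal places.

Molar mass of (Mg0.82Fe0.18)3Al2Si3O12: 2.46×24.305 + 0.54×55.845 + 2×26.982 + 3×28.085 + 12×15.999 = 420.154 g/mol.
Mass of Al per formula unit: 2 × 26.982 = 53.964 g.
Weight fraction Al = 53.964 / 420.154 = 0.1284.

12.84 weight percent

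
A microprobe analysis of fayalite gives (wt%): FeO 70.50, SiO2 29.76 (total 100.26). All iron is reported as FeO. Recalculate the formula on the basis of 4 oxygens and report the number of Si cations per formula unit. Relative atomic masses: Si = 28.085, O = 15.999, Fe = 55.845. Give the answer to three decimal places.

FeO: 70.50/71.844 = 0.98129 mol → 0.98129 mol Fe, 0.98129 mol O.
SiO2: 29.76/60.083 = 0.49531 mol → 0.49531 mol Si, 0.99062 mol O.
Total oxygen = 1.97191 mol. Normalization factor = 4/1.97191 = 2.02849.
Si per 4 O = 0.49531 × 2.02849 = 1.005.

1.005 Si apfu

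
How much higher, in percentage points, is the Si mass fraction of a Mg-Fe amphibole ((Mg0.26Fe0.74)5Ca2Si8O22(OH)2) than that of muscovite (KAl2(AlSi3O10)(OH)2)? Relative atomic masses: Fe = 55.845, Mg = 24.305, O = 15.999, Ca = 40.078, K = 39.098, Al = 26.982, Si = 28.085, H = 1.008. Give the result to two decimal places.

3.03 percentage points

First mineral: 224.680 g Si in 929.051 g formula = 24.18 wt% Si.
Second mineral: 84.255 g Si in 398.303 g formula = 21.15 wt% Si.
24.18% − 21.15% gives a difference of 3.03 percentage points.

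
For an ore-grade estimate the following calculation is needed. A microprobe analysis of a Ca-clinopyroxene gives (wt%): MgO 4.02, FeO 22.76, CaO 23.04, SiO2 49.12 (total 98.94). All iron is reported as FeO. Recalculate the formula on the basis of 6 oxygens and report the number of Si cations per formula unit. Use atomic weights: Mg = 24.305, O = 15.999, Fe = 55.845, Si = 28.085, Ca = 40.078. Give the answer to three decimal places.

MgO (M=40.304): mol = 0.09974; Mg = 0.09974, O = 0.09974.
FeO (M=71.844): mol = 0.31680; Fe = 0.31680, O = 0.31680.
CaO (M=56.077): mol = 0.41086; Ca = 0.41086, O = 0.41086.
SiO2 (M=60.083): mol = 0.81754; Si = 0.81754, O = 1.63508.
ΣO = 2.46248; factor = 6/ΣO = 2.43657.
Si apfu = 0.81754 × 2.43657 = 1.992.

1.992 Si apfu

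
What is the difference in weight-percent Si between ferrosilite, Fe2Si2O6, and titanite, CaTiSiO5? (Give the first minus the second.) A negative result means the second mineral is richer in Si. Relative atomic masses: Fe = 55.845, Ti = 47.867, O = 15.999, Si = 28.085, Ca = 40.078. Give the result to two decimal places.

First mineral: 56.170 g Si in 263.854 g formula = 21.29 wt% Si.
Second mineral: 28.085 g Si in 196.025 g formula = 14.33 wt% Si.
21.29% − 14.33% gives a difference of 6.96 percentage points.

6.96 percentage points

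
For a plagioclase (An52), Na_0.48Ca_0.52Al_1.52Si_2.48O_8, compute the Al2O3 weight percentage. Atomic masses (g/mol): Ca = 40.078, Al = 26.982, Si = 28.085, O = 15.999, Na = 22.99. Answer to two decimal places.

Formula mass = 270.531 g/mol.
1.52 Al → 0.7600 mol Al2O3 per formula unit; M(Al2O3) = 101.961, so Al2O3 mass = 77.490 g.
77.490/270.531 × 100 = 28.64 wt%.

28.64 wt%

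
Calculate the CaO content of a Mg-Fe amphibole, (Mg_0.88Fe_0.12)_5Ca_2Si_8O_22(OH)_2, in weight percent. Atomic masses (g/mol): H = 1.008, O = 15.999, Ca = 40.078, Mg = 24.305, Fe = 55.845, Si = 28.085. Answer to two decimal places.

13.49 wt%

M((Mg_0.88Fe_0.12)_5Ca_2Si_8O_22(OH)_2) = 831.277 g/mol; M(CaO) = 56.077 g/mol.
Moles CaO per formula unit = 2 Ca ÷ 1 = 2.0000.
CaO fraction = (2.0000 × 56.077) / 831.277 = 112.154/831.277 = 0.1349.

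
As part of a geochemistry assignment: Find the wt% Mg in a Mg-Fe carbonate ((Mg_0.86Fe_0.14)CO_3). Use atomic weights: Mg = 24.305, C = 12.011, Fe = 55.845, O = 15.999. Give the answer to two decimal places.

23.56 wt%

Molar mass of (Mg_0.86Fe_0.14)CO_3: 0.86×24.305 + 0.14×55.845 + 1×12.011 + 3×15.999 = 88.729 g/mol.
Mass of Mg per formula unit: 0.86 × 24.305 = 20.902 g.
Weight fraction Mg = 20.902 / 88.729 = 0.2356.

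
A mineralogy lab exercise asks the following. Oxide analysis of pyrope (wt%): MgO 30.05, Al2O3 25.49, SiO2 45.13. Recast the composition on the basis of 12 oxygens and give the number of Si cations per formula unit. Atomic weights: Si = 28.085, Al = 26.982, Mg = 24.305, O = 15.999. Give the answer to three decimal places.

MgO (M=40.304): mol = 0.74558; Mg = 0.74558, O = 0.74558.
Al2O3 (M=101.961): mol = 0.25000; Al = 0.50000, O = 0.75000.
SiO2 (M=60.083): mol = 0.75113; Si = 0.75113, O = 1.50226.
ΣO = 2.99784; factor = 12/ΣO = 4.00288.
Si apfu = 0.75113 × 4.00288 = 3.007.

3.007 Si apfu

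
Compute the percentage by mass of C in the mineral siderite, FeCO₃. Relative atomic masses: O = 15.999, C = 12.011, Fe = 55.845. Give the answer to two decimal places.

10.37 wt%

M(FeCO₃) = 115.853 g/mol.
C contributes 1 × 12.011 = 12.011 g per mole.
12.011/115.853 = 0.1037 → 10.37%.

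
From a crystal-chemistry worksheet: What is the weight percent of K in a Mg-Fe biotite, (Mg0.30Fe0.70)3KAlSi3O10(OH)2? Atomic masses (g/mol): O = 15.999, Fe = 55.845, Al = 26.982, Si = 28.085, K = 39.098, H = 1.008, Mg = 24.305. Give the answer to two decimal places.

Molar mass of (Mg0.30Fe0.70)3KAlSi3O10(OH)2: 0.90×24.305 + 2.10×55.845 + 1×39.098 + 1×26.982 + 3×28.085 + 12×15.999 + 2×1.008 = 483.488 g/mol.
Mass of K per formula unit: 1 × 39.098 = 39.098 g.
Weight fraction K = 39.098 / 483.488 = 0.0809.

8.09 mass %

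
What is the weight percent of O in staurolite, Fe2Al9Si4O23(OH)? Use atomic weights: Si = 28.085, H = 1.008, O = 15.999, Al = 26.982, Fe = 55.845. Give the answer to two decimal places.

Molar mass of Fe2Al9Si4O23(OH): 2×55.845 + 9×26.982 + 4×28.085 + 24×15.999 + 1×1.008 = 851.852 g/mol.
Mass of O per formula unit: 24 × 15.999 = 383.976 g.
Weight fraction O = 383.976 / 851.852 = 0.4508.

45.08 weight percent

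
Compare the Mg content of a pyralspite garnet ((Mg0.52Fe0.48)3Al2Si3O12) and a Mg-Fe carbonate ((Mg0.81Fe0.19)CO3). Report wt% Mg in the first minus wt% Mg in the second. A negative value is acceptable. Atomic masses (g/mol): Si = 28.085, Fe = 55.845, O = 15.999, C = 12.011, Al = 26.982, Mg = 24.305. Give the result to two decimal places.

Mg in (Mg0.52Fe0.48)3Al2Si3O12: molar mass 448.540 g/mol; 1.56×24.305 = 37.916 g → 8.45 wt%.
Mg in (Mg0.81Fe0.19)CO3: molar mass 90.306 g/mol; 0.81×24.305 = 19.687 g → 21.80 wt%.
Difference = 8.45 − 21.80 = -13.35 percentage points.

-13.35 percentage points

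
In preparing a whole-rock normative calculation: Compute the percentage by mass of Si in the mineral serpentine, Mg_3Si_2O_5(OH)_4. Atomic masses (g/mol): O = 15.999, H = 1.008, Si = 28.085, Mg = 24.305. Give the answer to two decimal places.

20.27 mass %

Molar mass of Mg_3Si_2O_5(OH)_4: 3×24.305 + 2×28.085 + 9×15.999 + 4×1.008 = 277.108 g/mol.
Mass of Si per formula unit: 2 × 28.085 = 56.170 g.
Weight fraction Si = 56.170 / 277.108 = 0.2027.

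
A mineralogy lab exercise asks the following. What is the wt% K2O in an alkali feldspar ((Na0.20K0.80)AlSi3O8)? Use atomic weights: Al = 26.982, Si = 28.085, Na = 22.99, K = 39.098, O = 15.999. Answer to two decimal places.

Molar mass of (Na0.20K0.80)AlSi3O8 = 0.20·22.99 + 0.80·39.098 + 1·26.982 + 3·28.085 + 8·15.999 = 275.105 g/mol.
Each formula unit contains 0.80 K, equivalent to 0.80/2 = 0.4000 mol K2O.
M(K2O) = 2×39.098 + 1×15.999 = 94.195 g/mol.
Mass of K2O per formula unit = 0.4000 × 94.195 = 37.678 g.
K2O wt% = 37.678 / 275.105 × 100 = 13.70%.

13.70 wt%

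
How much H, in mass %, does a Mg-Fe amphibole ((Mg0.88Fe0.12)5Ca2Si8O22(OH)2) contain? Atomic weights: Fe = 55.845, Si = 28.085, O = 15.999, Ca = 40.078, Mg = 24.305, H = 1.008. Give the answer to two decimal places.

0.24 mass %

Formula mass = 4.40*24.305 + 0.60*55.845 + 2*40.078 + 8*28.085 + 24*15.999 + 2*1.008 = 831.277 g/mol, of which 2.016 g is H.
So H makes up 2.016/831.277 = 0.0024 of the mass, i.e. 0.24%.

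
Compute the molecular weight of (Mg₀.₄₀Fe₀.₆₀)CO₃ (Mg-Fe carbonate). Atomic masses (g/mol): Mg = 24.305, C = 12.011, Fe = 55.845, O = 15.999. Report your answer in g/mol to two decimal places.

103.24 g/mol

The formula mass is the sum 0.40×24.305 + 0.60×55.845 + 1×12.011 + 3×15.999.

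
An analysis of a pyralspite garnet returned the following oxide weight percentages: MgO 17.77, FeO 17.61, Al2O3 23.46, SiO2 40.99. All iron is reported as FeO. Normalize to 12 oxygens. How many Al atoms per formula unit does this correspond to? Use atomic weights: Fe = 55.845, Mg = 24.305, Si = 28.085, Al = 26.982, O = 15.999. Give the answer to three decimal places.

2.015 Al apfu

17.77 wt% MgO ÷ 40.304 g/mol = 0.44090 mol, giving 0.44090 Mg and 0.44090 O.
17.61 wt% FeO ÷ 71.844 g/mol = 0.24511 mol, giving 0.24511 Fe and 0.24511 O.
23.46 wt% Al2O3 ÷ 101.961 g/mol = 0.23009 mol, giving 0.46018 Al and 0.69027 O.
40.99 wt% SiO2 ÷ 60.083 g/mol = 0.68222 mol, giving 0.68222 Si and 1.36444 O.
Oxygen sums to 2.74072; scaling by 12/2.74072 = 4.37841 puts the formula on 12 O.
Al: 0.46018 × 4.37841 = 2.015 atoms per formula unit.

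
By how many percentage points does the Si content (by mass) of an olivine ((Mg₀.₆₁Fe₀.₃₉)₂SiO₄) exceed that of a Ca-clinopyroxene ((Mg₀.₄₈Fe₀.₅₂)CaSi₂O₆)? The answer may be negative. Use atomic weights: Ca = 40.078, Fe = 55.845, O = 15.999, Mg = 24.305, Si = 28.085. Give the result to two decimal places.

-7.12 percentage points

First mineral: 28.085 g Si in 165.292 g formula = 16.99 wt% Si.
Second mineral: 56.170 g Si in 232.948 g formula = 24.11 wt% Si.
16.99% − 24.11% gives a difference of -7.12 percentage points.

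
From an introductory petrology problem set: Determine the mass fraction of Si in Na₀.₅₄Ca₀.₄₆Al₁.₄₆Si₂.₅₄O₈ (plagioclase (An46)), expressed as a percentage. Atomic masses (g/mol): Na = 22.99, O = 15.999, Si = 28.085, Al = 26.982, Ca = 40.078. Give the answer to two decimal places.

M(Na₀.₅₄Ca₀.₄₆Al₁.₄₆Si₂.₅₄O₈) = 269.572 g/mol.
Si contributes 2.54 × 28.085 = 71.336 g per mole.
71.336/269.572 = 0.2646 → 26.46%.

26.46 weight percent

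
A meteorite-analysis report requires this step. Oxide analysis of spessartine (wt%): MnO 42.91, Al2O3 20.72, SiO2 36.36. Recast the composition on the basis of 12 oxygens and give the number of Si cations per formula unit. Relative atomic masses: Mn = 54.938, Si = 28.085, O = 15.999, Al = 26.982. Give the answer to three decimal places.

MnO: 42.91/70.937 = 0.60490 mol → 0.60490 mol Mn, 0.60490 mol O.
Al2O3: 20.72/101.961 = 0.20321 mol → 0.40642 mol Al, 0.60963 mol O.
SiO2: 36.36/60.083 = 0.60516 mol → 0.60516 mol Si, 1.21032 mol O.
Total oxygen = 2.42485 mol. Normalization factor = 12/2.42485 = 4.94876.
Si per 12 O = 0.60516 × 4.94876 = 2.995.

2.995 Si apfu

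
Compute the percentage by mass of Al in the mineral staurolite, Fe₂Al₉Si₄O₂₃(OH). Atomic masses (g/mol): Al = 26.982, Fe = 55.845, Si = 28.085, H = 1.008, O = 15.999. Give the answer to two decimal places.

Molar mass of Fe₂Al₉Si₄O₂₃(OH): 2*55.845 + 9*26.982 + 4*28.085 + 24*15.999 + 1*1.008 = 851.852 g/mol.
Mass of Al per formula unit: 9 × 26.982 = 242.838 g.
Weight fraction Al = 242.838 / 851.852 = 0.2851.

28.51 mass %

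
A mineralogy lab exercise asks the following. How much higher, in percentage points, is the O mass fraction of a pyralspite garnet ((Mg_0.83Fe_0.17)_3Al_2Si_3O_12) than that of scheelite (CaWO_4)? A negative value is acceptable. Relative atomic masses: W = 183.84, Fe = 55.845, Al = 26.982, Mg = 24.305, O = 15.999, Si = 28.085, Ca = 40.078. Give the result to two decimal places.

O in (Mg_0.83Fe_0.17)_3Al_2Si_3O_12: molar mass 419.207 g/mol; 12×15.999 = 191.988 g → 45.80 wt%.
O in CaWO_4: molar mass 287.914 g/mol; 4×15.999 = 63.996 g → 22.23 wt%.
Difference = 45.80 − 22.23 = 23.57 percentage points.

23.57 percentage points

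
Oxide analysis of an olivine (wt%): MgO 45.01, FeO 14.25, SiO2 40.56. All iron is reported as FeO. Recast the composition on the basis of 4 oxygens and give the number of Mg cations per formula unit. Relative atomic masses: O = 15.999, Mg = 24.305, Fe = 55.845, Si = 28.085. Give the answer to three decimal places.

1.676 Mg apfu

45.01 wt% MgO ÷ 40.304 g/mol = 1.11676 mol, giving 1.11676 Mg and 1.11676 O.
14.25 wt% FeO ÷ 71.844 g/mol = 0.19835 mol, giving 0.19835 Fe and 0.19835 O.
40.56 wt% SiO2 ÷ 60.083 g/mol = 0.67507 mol, giving 0.67507 Si and 1.35014 O.
Oxygen sums to 2.66525; scaling by 4/2.66525 = 1.50080 puts the formula on 4 O.
Mg: 1.11676 × 1.50080 = 1.676 atoms per formula unit.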